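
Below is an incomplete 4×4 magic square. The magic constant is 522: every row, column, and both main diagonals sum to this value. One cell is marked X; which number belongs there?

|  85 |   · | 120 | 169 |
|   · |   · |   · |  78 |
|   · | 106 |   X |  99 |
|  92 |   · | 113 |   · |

Row 1: 85 + 120 + 169 + ? = 522, so (1,2) = 148.
Using column 4: 169 + 78 + 99 + ? → (4,4) = 522 − 346 = 176.
Anti-diagonal must total 522; the given cells sum to 367, so (2,3) = 155.
From row 4, 522 − (92 + 113 + 176) gives (4,2) = 141.
Column 2: 148 + 106 + 141 + ? = 522, so (2,2) = 127.
Column 3 must total 522; the given cells sum to 388, so (3,3) = 134.

134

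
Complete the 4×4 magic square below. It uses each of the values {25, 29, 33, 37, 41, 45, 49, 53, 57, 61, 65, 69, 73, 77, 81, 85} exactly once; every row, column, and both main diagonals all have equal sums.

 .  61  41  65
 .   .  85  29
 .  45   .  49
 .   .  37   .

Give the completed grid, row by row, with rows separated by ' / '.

53 61 41 65 / 73 33 85 29 / 69 45 57 49 / 25 81 37 77

The 16 entries sum to 880, so each line sums to 880/4 = 220.
The remaining cell in row 1 is (1,1) = 220 − 167 = 53.
Using column 3: 41 + 85 + 37 + ? → (3,3) = 220 − 163 = 57.
Column 4: 65 + 29 + 49 + ? = 220, so (4,4) = 77.
Main diagonal needs 220; the known cells sum to 187, so (2,2) = 33.
Anti-diagonal needs 220; the known cells sum to 195, so (4,1) = 25.
Row 2: 33 + 85 + 29 + ? = 220, so (2,1) = 73.
The remaining cell in row 3 is (3,1) = 220 − 151 = 69.
Row 4 needs 220; the known cells sum to 139, so (4,2) = 81.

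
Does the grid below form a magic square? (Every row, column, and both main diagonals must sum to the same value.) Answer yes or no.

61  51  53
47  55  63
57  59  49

Row 1: 61 + 51 + 53 = 165.
Row 2: 47 + 55 + 63 = 165.
Row 3: 57 + 59 + 49 = 165.
Column 1: 61 + 47 + 57 = 165.
Column 2: 51 + 55 + 59 = 165.
Column 3: 53 + 63 + 49 = 165.
Main diagonal: 61 + 55 + 49 = 165.
Anti-diagonal: 53 + 55 + 57 = 165.
All lines sum to 165.

Yes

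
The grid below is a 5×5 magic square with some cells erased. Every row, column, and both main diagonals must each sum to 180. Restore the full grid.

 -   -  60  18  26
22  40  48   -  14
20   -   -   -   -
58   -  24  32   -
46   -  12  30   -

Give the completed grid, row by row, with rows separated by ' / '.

Row 2 must total 180; the given cells sum to 124, so (2,4) = 56.
Using column 1: 22 + 20 + 58 + 46 + ? → (1,1) = 180 − 146 = 34.
Using column 3: 60 + 48 + 24 + 12 + ? → (3,3) = 180 − 144 = 36.
The remaining cell in column 4 is (3,4) = 180 − 136 = 44.
The remaining cell in main diagonal is (5,5) = 180 − 142 = 38.
Using anti-diagonal: 26 + 56 + 36 + 46 + ? → (4,2) = 180 − 164 = 16.
Row 1 must total 180; the given cells sum to 138, so (1,2) = 42.
Row 4: 58 + 16 + 24 + 32 + ? = 180, so (4,5) = 50.
Row 5 needs 180; the known cells sum to 126, so (5,2) = 54.
The remaining cell in column 2 is (3,2) = 180 − 152 = 28.
Column 5: 26 + 14 + 50 + 38 + ? = 180, so (3,5) = 52.

34 42 60 18 26 / 22 40 48 56 14 / 20 28 36 44 52 / 58 16 24 32 50 / 46 54 12 30 38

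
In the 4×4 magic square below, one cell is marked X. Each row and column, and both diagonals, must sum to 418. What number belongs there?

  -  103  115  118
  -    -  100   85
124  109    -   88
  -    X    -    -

Row 1 needs 418; the known cells sum to 336, so (1,1) = 82.
From row 3, 418 − (124 + 109 + 88) gives (3,3) = 97.
Column 3: 115 + 100 + 97 + ? = 418, so (4,3) = 106.
Column 4: 118 + 85 + 88 + ? = 418, so (4,4) = 127.
Main diagonal must total 418; the given cells sum to 306, so (2,2) = 112.
From anti-diagonal, 418 − (118 + 100 + 109) gives (4,1) = 91.
From row 2, 418 − (112 + 100 + 85) gives (2,1) = 121.
Row 4 needs 418; the known cells sum to 324, so (4,2) = 94.

94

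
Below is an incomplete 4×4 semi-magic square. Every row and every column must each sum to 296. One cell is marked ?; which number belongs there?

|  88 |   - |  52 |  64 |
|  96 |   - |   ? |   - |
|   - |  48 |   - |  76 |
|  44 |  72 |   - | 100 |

60

Using row 1: 88 + 52 + 64 + ? → (1,2) = 296 − 204 = 92.
From row 4, 296 − (44 + 72 + 100) gives (4,3) = 80.
Column 1 must total 296; the given cells sum to 228, so (3,1) = 68.
Column 2 must total 296; the given cells sum to 212, so (2,2) = 84.
Column 4 needs 296; the known cells sum to 240, so (2,4) = 56.
From row 2, 296 − (96 + 84 + 56) gives (2,3) = 60.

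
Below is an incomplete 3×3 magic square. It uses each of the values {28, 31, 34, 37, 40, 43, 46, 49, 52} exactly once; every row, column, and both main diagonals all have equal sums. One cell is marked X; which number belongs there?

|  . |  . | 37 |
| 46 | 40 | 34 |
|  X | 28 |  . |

The 9 entries sum to 360, so each line sums to 360/3 = 120.
Column 2 needs 120; the known cells sum to 68, so (1,2) = 52.
Column 3 must total 120; the given cells sum to 71, so (3,3) = 49.
The remaining cell in main diagonal is (1,1) = 120 − 89 = 31.
The remaining cell in anti-diagonal is (3,1) = 120 − 77 = 43.

43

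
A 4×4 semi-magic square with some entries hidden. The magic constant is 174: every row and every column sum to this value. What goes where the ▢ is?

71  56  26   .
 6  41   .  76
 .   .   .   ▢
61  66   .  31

46

From row 1, 174 − (71 + 56 + 26) gives (1,4) = 21.
The remaining cell in row 2 is (2,3) = 174 − 123 = 51.
The remaining cell in row 4 is (4,3) = 174 − 158 = 16.
Column 1: 71 + 6 + 61 + ? = 174, so (3,1) = 36.
From column 2, 174 − (56 + 41 + 66) gives (3,2) = 11.
The remaining cell in column 3 is (3,3) = 174 − 93 = 81.
Column 4 needs 174; the known cells sum to 128, so (3,4) = 46.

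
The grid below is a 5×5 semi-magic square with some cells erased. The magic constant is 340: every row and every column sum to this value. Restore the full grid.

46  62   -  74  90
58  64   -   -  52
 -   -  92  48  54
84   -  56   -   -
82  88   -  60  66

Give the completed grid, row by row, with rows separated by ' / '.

46 62 68 74 90 / 58 64 80 86 52 / 70 76 92 48 54 / 84 50 56 72 78 / 82 88 44 60 66

Using row 1: 46 + 62 + 74 + 90 + ? → (1,3) = 340 − 272 = 68.
Using row 5: 82 + 88 + 60 + 66 + ? → (5,3) = 340 − 296 = 44.
From column 1, 340 − (46 + 58 + 84 + 82) gives (3,1) = 70.
From column 3, 340 − (68 + 92 + 56 + 44) gives (2,3) = 80.
Using column 5: 90 + 52 + 54 + 66 + ? → (4,5) = 340 − 262 = 78.
Row 2 must total 340; the given cells sum to 254, so (2,4) = 86.
Row 3: 70 + 92 + 48 + 54 + ? = 340, so (3,2) = 76.
From column 2, 340 − (62 + 64 + 76 + 88) gives (4,2) = 50.
Column 4 needs 340; the known cells sum to 268, so (4,4) = 72.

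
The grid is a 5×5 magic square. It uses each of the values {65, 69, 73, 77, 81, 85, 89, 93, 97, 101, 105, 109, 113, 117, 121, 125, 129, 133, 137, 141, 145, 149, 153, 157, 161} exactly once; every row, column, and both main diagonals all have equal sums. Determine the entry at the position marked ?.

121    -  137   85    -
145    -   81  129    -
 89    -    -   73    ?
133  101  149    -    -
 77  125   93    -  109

141

The 25 entries sum to 2825, so each line sums to 2825/5 = 565.
The remaining cell in row 5 is (5,4) = 565 − 404 = 161.
Using column 3: 137 + 81 + 149 + 93 + ? → (3,3) = 565 − 460 = 105.
Column 4 must total 565; the given cells sum to 448, so (4,4) = 117.
Main diagonal must total 565; the given cells sum to 452, so (2,2) = 113.
Anti-diagonal: 129 + 105 + 101 + 77 + ? = 565, so (1,5) = 153.
From row 1, 565 − (121 + 137 + 85 + 153) gives (1,2) = 69.
Row 2 needs 565; the known cells sum to 468, so (2,5) = 97.
Row 4 needs 565; the known cells sum to 500, so (4,5) = 65.
The remaining cell in column 2 is (3,2) = 565 − 408 = 157.
Column 5 needs 565; the known cells sum to 424, so (3,5) = 141.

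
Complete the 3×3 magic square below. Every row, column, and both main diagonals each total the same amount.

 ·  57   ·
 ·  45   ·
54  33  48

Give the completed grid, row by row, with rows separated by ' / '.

Row 3 is already complete: 54 + 33 + 48 = 135, so that is the magic constant.
Main diagonal must total 135; the given cells sum to 93, so (1,1) = 42.
Anti-diagonal: 45 + 54 + ? = 135, so (1,3) = 36.
Column 1: 42 + 54 + ? = 135, so (2,1) = 39.
Using column 3: 36 + 48 + ? → (2,3) = 135 − 84 = 51.

42 57 36 / 39 45 51 / 54 33 48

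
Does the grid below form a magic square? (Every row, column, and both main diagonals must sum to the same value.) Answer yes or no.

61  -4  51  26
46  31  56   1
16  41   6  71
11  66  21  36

Row 1: 61 + (-4) + 51 + 26 = 134.
Row 2: 46 + 31 + 56 + 1 = 134.
Row 3: 16 + 41 + 6 + 71 = 134.
Row 4: 11 + 66 + 21 + 36 = 134.
Column 1: 61 + 46 + 16 + 11 = 134.
Column 2: -4 + 31 + 41 + 66 = 134.
Column 3: 51 + 56 + 6 + 21 = 134.
Column 4: 26 + 1 + 71 + 36 = 134.
Main diagonal: 61 + 31 + 6 + 36 = 134.
Anti-diagonal: 26 + 56 + 41 + 11 = 134.
All lines sum to 134.

Yes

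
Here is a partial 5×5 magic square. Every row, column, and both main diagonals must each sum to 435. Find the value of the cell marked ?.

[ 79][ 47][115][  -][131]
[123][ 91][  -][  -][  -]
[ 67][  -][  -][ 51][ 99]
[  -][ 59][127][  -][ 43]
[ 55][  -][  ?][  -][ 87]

The remaining cell in row 1 is (1,4) = 435 − 372 = 63.
Column 1 needs 435; the known cells sum to 324, so (4,1) = 111.
Column 5 must total 435; the given cells sum to 360, so (2,5) = 75.
Row 4 needs 435; the known cells sum to 340, so (4,4) = 95.
The remaining cell in main diagonal is (3,3) = 435 − 352 = 83.
From anti-diagonal, 435 − (131 + 83 + 59 + 55) gives (2,4) = 107.
The remaining cell in row 2 is (2,3) = 435 − 396 = 39.
Row 3 needs 435; the known cells sum to 300, so (3,2) = 135.
Column 2 needs 435; the known cells sum to 332, so (5,2) = 103.
Column 3 must total 435; the given cells sum to 364, so (5,3) = 71.

71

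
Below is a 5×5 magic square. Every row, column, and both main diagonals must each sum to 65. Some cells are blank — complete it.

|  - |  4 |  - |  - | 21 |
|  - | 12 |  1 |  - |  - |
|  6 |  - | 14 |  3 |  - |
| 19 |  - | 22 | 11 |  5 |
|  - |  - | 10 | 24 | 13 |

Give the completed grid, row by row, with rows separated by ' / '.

Row 4: 19 + 22 + 11 + 5 + ? = 65, so (4,2) = 8.
Column 3 needs 65; the known cells sum to 47, so (1,3) = 18.
Main diagonal must total 65; the given cells sum to 50, so (1,1) = 15.
Row 1: 15 + 4 + 18 + 21 + ? = 65, so (1,4) = 7.
Column 4: 7 + 3 + 11 + 24 + ? = 65, so (2,4) = 20.
Using anti-diagonal: 21 + 20 + 14 + 8 + ? → (5,1) = 65 − 63 = 2.
From row 5, 65 − (2 + 10 + 24 + 13) gives (5,2) = 16.
From column 1, 65 − (15 + 6 + 19 + 2) gives (2,1) = 23.
Column 2 must total 65; the given cells sum to 40, so (3,2) = 25.
The remaining cell in row 2 is (2,5) = 65 − 56 = 9.
The remaining cell in row 3 is (3,5) = 65 − 48 = 17.

15 4 18 7 21 / 23 12 1 20 9 / 6 25 14 3 17 / 19 8 22 11 5 / 2 16 10 24 13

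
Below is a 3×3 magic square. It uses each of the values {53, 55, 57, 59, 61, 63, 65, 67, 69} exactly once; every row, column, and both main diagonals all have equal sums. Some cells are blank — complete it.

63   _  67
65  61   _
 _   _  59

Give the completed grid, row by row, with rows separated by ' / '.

63 53 67 / 65 61 57 / 55 69 59

The 9 entries sum to 549, so each line sums to 549/3 = 183.
Row 1: 63 + 67 + ? = 183, so (1,2) = 53.
Row 2: 65 + 61 + ? = 183, so (2,3) = 57.
Column 1 must total 183; the given cells sum to 128, so (3,1) = 55.
Column 2 must total 183; the given cells sum to 114, so (3,2) = 69.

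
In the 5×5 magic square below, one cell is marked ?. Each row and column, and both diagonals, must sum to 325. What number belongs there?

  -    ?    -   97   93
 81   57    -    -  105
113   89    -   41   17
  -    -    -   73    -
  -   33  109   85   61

45

Row 3 needs 325; the known cells sum to 260, so (3,3) = 65.
The remaining cell in row 5 is (5,1) = 325 − 288 = 37.
The remaining cell in column 4 is (2,4) = 325 − 296 = 29.
Column 5: 93 + 105 + 17 + 61 + ? = 325, so (4,5) = 49.
Main diagonal: 57 + 65 + 73 + 61 + ? = 325, so (1,1) = 69.
From anti-diagonal, 325 − (93 + 29 + 65 + 37) gives (4,2) = 101.
Row 2 must total 325; the given cells sum to 272, so (2,3) = 53.
Column 1: 69 + 81 + 113 + 37 + ? = 325, so (4,1) = 25.
Column 2 must total 325; the given cells sum to 280, so (1,2) = 45.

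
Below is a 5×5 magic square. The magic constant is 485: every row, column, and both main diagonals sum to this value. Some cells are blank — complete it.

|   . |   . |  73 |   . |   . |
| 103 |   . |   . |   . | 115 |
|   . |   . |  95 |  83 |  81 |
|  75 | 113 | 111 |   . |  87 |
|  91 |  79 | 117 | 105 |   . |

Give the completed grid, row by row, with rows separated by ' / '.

Using row 4: 75 + 113 + 111 + 87 + ? → (4,4) = 485 − 386 = 99.
Using row 5: 91 + 79 + 117 + 105 + ? → (5,5) = 485 − 392 = 93.
Column 3 needs 485; the known cells sum to 396, so (2,3) = 89.
Column 5 must total 485; the given cells sum to 376, so (1,5) = 109.
Anti-diagonal needs 485; the known cells sum to 408, so (2,4) = 77.
Row 2: 103 + 89 + 77 + 115 + ? = 485, so (2,2) = 101.
Column 4 must total 485; the given cells sum to 364, so (1,4) = 121.
Main diagonal must total 485; the given cells sum to 388, so (1,1) = 97.
Row 1: 97 + 73 + 121 + 109 + ? = 485, so (1,2) = 85.
The remaining cell in column 1 is (3,1) = 485 − 366 = 119.
Using column 2: 85 + 101 + 113 + 79 + ? → (3,2) = 485 − 378 = 107.

97 85 73 121 109 / 103 101 89 77 115 / 119 107 95 83 81 / 75 113 111 99 87 / 91 79 117 105 93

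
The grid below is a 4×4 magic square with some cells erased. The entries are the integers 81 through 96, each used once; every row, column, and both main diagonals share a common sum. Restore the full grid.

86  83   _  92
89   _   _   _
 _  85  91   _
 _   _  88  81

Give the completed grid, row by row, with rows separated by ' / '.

The entries are 81 through 96, which sum to 1416, so each line sums to 1416/4 = 354.
The remaining cell in row 1 is (1,3) = 354 − 261 = 93.
Column 3 needs 354; the known cells sum to 272, so (2,3) = 82.
Main diagonal: 86 + 91 + 81 + ? = 354, so (2,2) = 96.
Anti-diagonal must total 354; the given cells sum to 259, so (4,1) = 95.
Row 2 needs 354; the known cells sum to 267, so (2,4) = 87.
Row 4 needs 354; the known cells sum to 264, so (4,2) = 90.
Column 1: 86 + 89 + 95 + ? = 354, so (3,1) = 84.
The remaining cell in column 4 is (3,4) = 354 − 260 = 94.

86 83 93 92 / 89 96 82 87 / 84 85 91 94 / 95 90 88 81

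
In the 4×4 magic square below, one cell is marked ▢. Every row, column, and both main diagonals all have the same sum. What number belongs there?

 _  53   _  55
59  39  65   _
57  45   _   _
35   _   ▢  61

Anti-diagonal is complete and sums to 200; that is the magic constant.
From row 2, 200 − (59 + 39 + 65) gives (2,4) = 37.
The remaining cell in column 1 is (1,1) = 200 − 151 = 49.
Column 2 must total 200; the given cells sum to 137, so (4,2) = 63.
The remaining cell in column 4 is (3,4) = 200 − 153 = 47.
From main diagonal, 200 − (49 + 39 + 61) gives (3,3) = 51.
Using row 1: 49 + 53 + 55 + ? → (1,3) = 200 − 157 = 43.
Row 4 must total 200; the given cells sum to 159, so (4,3) = 41.

41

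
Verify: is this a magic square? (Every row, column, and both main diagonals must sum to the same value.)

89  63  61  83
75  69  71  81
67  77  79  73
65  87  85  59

Row 1: 89 + 63 + 61 + 83 = 296.
Row 2: 75 + 69 + 71 + 81 = 296.
Row 3: 67 + 77 + 79 + 73 = 296.
Row 4: 65 + 87 + 85 + 59 = 296.
Column 1: 89 + 75 + 67 + 65 = 296.
Column 2: 63 + 69 + 77 + 87 = 296.
Column 3: 61 + 71 + 79 + 85 = 296.
Column 4: 83 + 81 + 73 + 59 = 296.
Main diagonal: 89 + 69 + 79 + 59 = 296.
Anti-diagonal: 83 + 71 + 77 + 65 = 296.
All lines sum to 296.

Yes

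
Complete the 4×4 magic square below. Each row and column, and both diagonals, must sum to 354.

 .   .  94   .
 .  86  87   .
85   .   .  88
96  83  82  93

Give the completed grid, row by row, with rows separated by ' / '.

The remaining cell in column 3 is (3,3) = 354 − 263 = 91.
Main diagonal: 86 + 91 + 93 + ? = 354, so (1,1) = 84.
The remaining cell in row 3 is (3,2) = 354 − 264 = 90.
Column 1: 84 + 85 + 96 + ? = 354, so (2,1) = 89.
Column 2 must total 354; the given cells sum to 259, so (1,2) = 95.
Using anti-diagonal: 87 + 90 + 96 + ? → (1,4) = 354 − 273 = 81.
Row 2: 89 + 86 + 87 + ? = 354, so (2,4) = 92.

84 95 94 81 / 89 86 87 92 / 85 90 91 88 / 96 83 82 93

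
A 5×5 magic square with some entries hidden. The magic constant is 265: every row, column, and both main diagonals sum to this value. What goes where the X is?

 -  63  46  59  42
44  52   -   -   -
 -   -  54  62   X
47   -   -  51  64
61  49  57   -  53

Using row 1: 63 + 46 + 59 + 42 + ? → (1,1) = 265 − 210 = 55.
Row 5: 61 + 49 + 57 + 53 + ? = 265, so (5,4) = 45.
Column 1: 55 + 44 + 47 + 61 + ? = 265, so (3,1) = 58.
From column 4, 265 − (59 + 62 + 51 + 45) gives (2,4) = 48.
Anti-diagonal: 42 + 48 + 54 + 61 + ? = 265, so (4,2) = 60.
Using row 4: 47 + 60 + 51 + 64 + ? → (4,3) = 265 − 222 = 43.
The remaining cell in column 2 is (3,2) = 265 − 224 = 41.
The remaining cell in column 3 is (2,3) = 265 − 200 = 65.
Using row 2: 44 + 52 + 65 + 48 + ? → (2,5) = 265 − 209 = 56.
Row 3 needs 265; the known cells sum to 215, so (3,5) = 50.

50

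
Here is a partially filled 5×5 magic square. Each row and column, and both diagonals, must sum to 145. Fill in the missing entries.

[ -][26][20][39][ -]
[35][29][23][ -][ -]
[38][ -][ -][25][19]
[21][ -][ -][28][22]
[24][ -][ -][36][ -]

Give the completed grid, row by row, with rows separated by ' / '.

Column 1 must total 145; the given cells sum to 118, so (1,1) = 27.
From column 4, 145 − (39 + 25 + 28 + 36) gives (2,4) = 17.
Row 1 needs 145; the known cells sum to 112, so (1,5) = 33.
Row 2 must total 145; the given cells sum to 104, so (2,5) = 41.
Column 5 must total 145; the given cells sum to 115, so (5,5) = 30.
The remaining cell in main diagonal is (3,3) = 145 − 114 = 31.
Using anti-diagonal: 33 + 17 + 31 + 24 + ? → (4,2) = 145 − 105 = 40.
Row 3 must total 145; the given cells sum to 113, so (3,2) = 32.
Row 4 needs 145; the known cells sum to 111, so (4,3) = 34.
Using column 2: 26 + 29 + 32 + 40 + ? → (5,2) = 145 − 127 = 18.
Using column 3: 20 + 23 + 31 + 34 + ? → (5,3) = 145 − 108 = 37.

27 26 20 39 33 / 35 29 23 17 41 / 38 32 31 25 19 / 21 40 34 28 22 / 24 18 37 36 30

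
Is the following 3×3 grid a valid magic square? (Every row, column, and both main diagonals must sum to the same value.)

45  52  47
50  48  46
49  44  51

Row 1: 45 + 52 + 47 = 144.
Row 2: 50 + 48 + 46 = 144.
Row 3: 49 + 44 + 51 = 144.
Column 1: 45 + 50 + 49 = 144.
Column 2: 52 + 48 + 44 = 144.
Column 3: 47 + 46 + 51 = 144.
Main diagonal: 45 + 48 + 51 = 144.
Anti-diagonal: 47 + 48 + 49 = 144.
All lines sum to 144.

Yes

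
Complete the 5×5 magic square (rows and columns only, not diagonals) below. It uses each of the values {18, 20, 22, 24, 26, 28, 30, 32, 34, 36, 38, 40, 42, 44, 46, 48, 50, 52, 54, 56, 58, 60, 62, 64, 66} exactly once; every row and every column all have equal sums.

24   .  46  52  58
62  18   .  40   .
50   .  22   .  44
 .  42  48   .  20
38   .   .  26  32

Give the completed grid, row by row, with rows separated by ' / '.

24 30 46 52 58 / 62 18 34 40 56 / 50 66 22 28 44 / 36 42 48 64 20 / 38 54 60 26 32

The 25 entries sum to 1050, so each line sums to 1050/5 = 210.
Row 1 needs 210; the known cells sum to 180, so (1,2) = 30.
From column 1, 210 − (24 + 62 + 50 + 38) gives (4,1) = 36.
Column 5: 58 + 44 + 20 + 32 + ? = 210, so (2,5) = 56.
Using row 2: 62 + 18 + 40 + 56 + ? → (2,3) = 210 − 176 = 34.
Using row 4: 36 + 42 + 48 + 20 + ? → (4,4) = 210 − 146 = 64.
The remaining cell in column 3 is (5,3) = 210 − 150 = 60.
Column 4 needs 210; the known cells sum to 182, so (3,4) = 28.
From row 3, 210 − (50 + 22 + 28 + 44) gives (3,2) = 66.
Row 5 needs 210; the known cells sum to 156, so (5,2) = 54.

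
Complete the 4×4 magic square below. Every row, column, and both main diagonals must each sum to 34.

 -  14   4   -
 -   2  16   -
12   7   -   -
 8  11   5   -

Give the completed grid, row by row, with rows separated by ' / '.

13 14 4 3 / 1 2 16 15 / 12 7 9 6 / 8 11 5 10

The remaining cell in row 4 is (4,4) = 34 − 24 = 10.
Column 3 must total 34; the given cells sum to 25, so (3,3) = 9.
From main diagonal, 34 − (2 + 9 + 10) gives (1,1) = 13.
The remaining cell in anti-diagonal is (1,4) = 34 − 31 = 3.
Row 3 must total 34; the given cells sum to 28, so (3,4) = 6.
Column 1 needs 34; the known cells sum to 33, so (2,1) = 1.
Column 4 must total 34; the given cells sum to 19, so (2,4) = 15.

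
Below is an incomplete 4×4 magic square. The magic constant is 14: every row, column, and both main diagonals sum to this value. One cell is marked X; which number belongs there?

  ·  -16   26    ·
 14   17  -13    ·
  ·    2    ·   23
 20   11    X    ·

From row 2, 14 − (14 + 17 + (-13)) gives (2,4) = -4.
Using anti-diagonal: -13 + 2 + 20 + ? → (1,4) = 14 − 9 = 5.
The remaining cell in row 1 is (1,1) = 14 − 15 = -1.
The remaining cell in column 1 is (3,1) = 14 − 33 = -19.
From column 4, 14 − (5 + (-4) + 23) gives (4,4) = -10.
Main diagonal: -1 + 17 + (-10) + ? = 14, so (3,3) = 8.
From row 4, 14 − (20 + 11 + (-10)) gives (4,3) = -7.

-7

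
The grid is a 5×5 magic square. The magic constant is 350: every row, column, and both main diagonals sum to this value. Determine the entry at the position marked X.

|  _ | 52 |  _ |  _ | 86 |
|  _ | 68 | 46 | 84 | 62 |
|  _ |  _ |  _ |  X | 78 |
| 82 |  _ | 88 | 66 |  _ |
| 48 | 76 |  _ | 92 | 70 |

The remaining cell in row 2 is (2,1) = 350 − 260 = 90.
Row 5 must total 350; the given cells sum to 286, so (5,3) = 64.
Using column 5: 86 + 62 + 78 + 70 + ? → (4,5) = 350 − 296 = 54.
Row 4: 82 + 88 + 66 + 54 + ? = 350, so (4,2) = 60.
Column 2: 52 + 68 + 60 + 76 + ? = 350, so (3,2) = 94.
Using anti-diagonal: 86 + 84 + 60 + 48 + ? → (3,3) = 350 − 278 = 72.
Column 3 needs 350; the known cells sum to 270, so (1,3) = 80.
Main diagonal: 68 + 72 + 66 + 70 + ? = 350, so (1,1) = 74.
From row 1, 350 − (74 + 52 + 80 + 86) gives (1,4) = 58.
The remaining cell in column 1 is (3,1) = 350 − 294 = 56.
The remaining cell in column 4 is (3,4) = 350 − 300 = 50.

50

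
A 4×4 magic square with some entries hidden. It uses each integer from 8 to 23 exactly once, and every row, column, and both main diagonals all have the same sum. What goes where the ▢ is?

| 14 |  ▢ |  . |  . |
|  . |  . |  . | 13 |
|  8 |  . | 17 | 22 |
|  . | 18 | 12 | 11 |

The entries are 8 through 23, which sum to 248, so each line sums to 248/4 = 62.
From row 3, 62 − (8 + 17 + 22) gives (3,2) = 15.
Row 4 needs 62; the known cells sum to 41, so (4,1) = 21.
From column 1, 62 − (14 + 8 + 21) gives (2,1) = 19.
Using column 4: 13 + 22 + 11 + ? → (1,4) = 62 − 46 = 16.
Main diagonal must total 62; the given cells sum to 42, so (2,2) = 20.
Anti-diagonal needs 62; the known cells sum to 52, so (2,3) = 10.
Column 2 must total 62; the given cells sum to 53, so (1,2) = 9.

9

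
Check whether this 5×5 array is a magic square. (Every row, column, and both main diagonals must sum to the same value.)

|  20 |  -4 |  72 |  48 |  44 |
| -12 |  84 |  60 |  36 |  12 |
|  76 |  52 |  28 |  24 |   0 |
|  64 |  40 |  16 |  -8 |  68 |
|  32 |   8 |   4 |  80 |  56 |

Yes

Row 1: 20 + (-4) + 72 + 48 + 44 = 180.
Row 2: -12 + 84 + 60 + 36 + 12 = 180.
Row 3: 76 + 52 + 28 + 24 + 0 = 180.
Row 4: 64 + 40 + 16 + (-8) + 68 = 180.
Row 5: 32 + 8 + 4 + 80 + 56 = 180.
Column 1: 20 + (-12) + 76 + 64 + 32 = 180.
Column 2: -4 + 84 + 52 + 40 + 8 = 180.
Column 3: 72 + 60 + 28 + 16 + 4 = 180.
Column 4: 48 + 36 + 24 + (-8) + 80 = 180.
Column 5: 44 + 12 + 0 + 68 + 56 = 180.
Main diagonal: 20 + 84 + 28 + (-8) + 56 = 180.
Anti-diagonal: 44 + 36 + 28 + 40 + 32 = 180.
All lines sum to 180.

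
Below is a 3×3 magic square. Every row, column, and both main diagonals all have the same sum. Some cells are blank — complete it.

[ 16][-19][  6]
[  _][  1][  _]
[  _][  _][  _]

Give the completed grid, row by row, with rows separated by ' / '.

Row 1 is already complete: 16 + -19 + 6 = 3, so that is the magic constant.
Column 2 must total 3; the given cells sum to -18, so (3,2) = 21.
Main diagonal: 16 + 1 + ? = 3, so (3,3) = -14.
Using anti-diagonal: 6 + 1 + ? → (3,1) = 3 − 7 = -4.
From column 1, 3 − (16 + (-4)) gives (2,1) = -9.
From column 3, 3 − (6 + (-14)) gives (2,3) = 11.

16 -19 6 / -9 1 11 / -4 21 -14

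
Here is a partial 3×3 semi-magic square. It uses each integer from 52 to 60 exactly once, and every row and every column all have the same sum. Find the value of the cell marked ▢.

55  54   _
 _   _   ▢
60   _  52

57

The entries are 52 through 60, which sum to 504, so each line sums to 504/3 = 168.
Row 1 must total 168; the given cells sum to 109, so (1,3) = 59.
The remaining cell in row 3 is (3,2) = 168 − 112 = 56.
From column 1, 168 − (55 + 60) gives (2,1) = 53.
Column 2 must total 168; the given cells sum to 110, so (2,2) = 58.
Column 3 needs 168; the known cells sum to 111, so (2,3) = 57.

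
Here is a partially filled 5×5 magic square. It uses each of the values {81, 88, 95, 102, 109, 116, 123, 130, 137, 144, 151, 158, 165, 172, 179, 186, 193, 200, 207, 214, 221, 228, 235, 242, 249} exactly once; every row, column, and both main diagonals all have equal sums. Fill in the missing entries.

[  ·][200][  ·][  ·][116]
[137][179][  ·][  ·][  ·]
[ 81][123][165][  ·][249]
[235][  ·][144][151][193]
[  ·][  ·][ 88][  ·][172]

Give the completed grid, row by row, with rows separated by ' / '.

158 200 242 109 116 / 137 179 186 228 95 / 81 123 165 207 249 / 235 102 144 151 193 / 214 221 88 130 172

The 25 entries sum to 4125, so each line sums to 4125/5 = 825.
Row 3 needs 825; the known cells sum to 618, so (3,4) = 207.
The remaining cell in row 4 is (4,2) = 825 − 723 = 102.
From column 2, 825 − (200 + 179 + 123 + 102) gives (5,2) = 221.
Column 5: 116 + 249 + 193 + 172 + ? = 825, so (2,5) = 95.
The remaining cell in main diagonal is (1,1) = 825 − 667 = 158.
Using column 1: 158 + 137 + 81 + 235 + ? → (5,1) = 825 − 611 = 214.
Anti-diagonal: 116 + 165 + 102 + 214 + ? = 825, so (2,4) = 228.
Row 2 must total 825; the given cells sum to 639, so (2,3) = 186.
Row 5: 214 + 221 + 88 + 172 + ? = 825, so (5,4) = 130.
Column 3: 186 + 165 + 144 + 88 + ? = 825, so (1,3) = 242.
Using column 4: 228 + 207 + 151 + 130 + ? → (1,4) = 825 − 716 = 109.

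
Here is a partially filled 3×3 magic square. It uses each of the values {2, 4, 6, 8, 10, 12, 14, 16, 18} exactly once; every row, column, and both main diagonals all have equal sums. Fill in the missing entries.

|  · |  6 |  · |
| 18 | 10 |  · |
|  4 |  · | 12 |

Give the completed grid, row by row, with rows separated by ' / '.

8 6 16 / 18 10 2 / 4 14 12

The 9 entries sum to 90, so each line sums to 90/3 = 30.
Row 2: 18 + 10 + ? = 30, so (2,3) = 2.
Row 3 must total 30; the given cells sum to 16, so (3,2) = 14.
Column 1 must total 30; the given cells sum to 22, so (1,1) = 8.
The remaining cell in column 3 is (1,3) = 30 − 14 = 16.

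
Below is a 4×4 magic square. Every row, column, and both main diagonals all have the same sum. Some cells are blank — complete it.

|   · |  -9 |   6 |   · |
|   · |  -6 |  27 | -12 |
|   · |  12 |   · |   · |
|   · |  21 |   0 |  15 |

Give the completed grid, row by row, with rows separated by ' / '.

24 -9 6 -3 / 9 -6 27 -12 / 3 12 -15 18 / -18 21 0 15

Column 2 is already complete: -9 + -6 + 12 + 21 = 18, so that is the magic constant.
Row 2: -6 + 27 + (-12) + ? = 18, so (2,1) = 9.
Row 4: 21 + 0 + 15 + ? = 18, so (4,1) = -18.
Column 3 must total 18; the given cells sum to 33, so (3,3) = -15.
From main diagonal, 18 − (-6 + (-15) + 15) gives (1,1) = 24.
From anti-diagonal, 18 − (27 + 12 + (-18)) gives (1,4) = -3.
Column 1 needs 18; the known cells sum to 15, so (3,1) = 3.
Column 4: -3 + (-12) + 15 + ? = 18, so (3,4) = 18.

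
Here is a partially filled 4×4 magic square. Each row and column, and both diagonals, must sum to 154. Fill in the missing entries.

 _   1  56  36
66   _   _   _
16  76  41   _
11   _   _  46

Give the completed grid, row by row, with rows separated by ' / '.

61 1 56 36 / 66 6 31 51 / 16 76 41 21 / 11 71 26 46

Row 1: 1 + 56 + 36 + ? = 154, so (1,1) = 61.
Row 3 must total 154; the given cells sum to 133, so (3,4) = 21.
From column 4, 154 − (36 + 21 + 46) gives (2,4) = 51.
The remaining cell in main diagonal is (2,2) = 154 − 148 = 6.
From anti-diagonal, 154 − (36 + 76 + 11) gives (2,3) = 31.
Using column 2: 1 + 6 + 76 + ? → (4,2) = 154 − 83 = 71.
From column 3, 154 − (56 + 31 + 41) gives (4,3) = 26.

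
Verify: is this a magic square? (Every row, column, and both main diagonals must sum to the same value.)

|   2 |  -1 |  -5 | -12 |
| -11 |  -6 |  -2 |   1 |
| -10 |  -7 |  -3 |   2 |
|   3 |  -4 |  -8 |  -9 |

No — main diagonal sums to -16 but anti-diagonal sums to -18.

Row 1: 2 + (-1) + (-5) + (-12) = -16.
Row 2: -11 + (-6) + (-2) + 1 = -18.
Row 3: -10 + (-7) + (-3) + 2 = -18.
Row 4: 3 + (-4) + (-8) + (-9) = -18.
Column 1: 2 + (-11) + (-10) + 3 = -16.
Column 2: -1 + (-6) + (-7) + (-4) = -18.
Column 3: -5 + (-2) + (-3) + (-8) = -18.
Column 4: -12 + 1 + 2 + (-9) = -18.
Main diagonal: 2 + (-6) + (-3) + (-9) = -16.
Anti-diagonal: -12 + (-2) + (-7) + 3 = -18.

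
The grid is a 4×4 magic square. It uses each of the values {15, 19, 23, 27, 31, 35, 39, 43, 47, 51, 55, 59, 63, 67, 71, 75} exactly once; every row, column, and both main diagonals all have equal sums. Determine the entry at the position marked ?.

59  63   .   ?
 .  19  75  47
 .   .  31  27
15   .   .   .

The 16 entries sum to 720, so each line sums to 720/4 = 180.
Row 2 needs 180; the known cells sum to 141, so (2,1) = 39.
Column 1: 59 + 39 + 15 + ? = 180, so (3,1) = 67.
Using main diagonal: 59 + 19 + 31 + ? → (4,4) = 180 − 109 = 71.
Using row 3: 67 + 31 + 27 + ? → (3,2) = 180 − 125 = 55.
Using column 2: 63 + 19 + 55 + ? → (4,2) = 180 − 137 = 43.
From column 4, 180 − (47 + 27 + 71) gives (1,4) = 35.

35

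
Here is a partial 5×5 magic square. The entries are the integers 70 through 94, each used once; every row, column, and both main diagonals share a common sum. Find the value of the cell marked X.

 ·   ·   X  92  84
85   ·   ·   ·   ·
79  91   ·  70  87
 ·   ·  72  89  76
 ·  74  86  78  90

The entries are 70 through 94, which sum to 2050, so each line sums to 2050/5 = 410.
Row 3: 79 + 91 + 70 + 87 + ? = 410, so (3,3) = 83.
Using row 5: 74 + 86 + 78 + 90 + ? → (5,1) = 410 − 328 = 82.
Column 4: 92 + 70 + 89 + 78 + ? = 410, so (2,4) = 81.
Column 5: 84 + 87 + 76 + 90 + ? = 410, so (2,5) = 73.
The remaining cell in anti-diagonal is (4,2) = 410 − 330 = 80.
Row 4: 80 + 72 + 89 + 76 + ? = 410, so (4,1) = 93.
Column 1: 85 + 79 + 93 + 82 + ? = 410, so (1,1) = 71.
Main diagonal must total 410; the given cells sum to 333, so (2,2) = 77.
Row 2: 85 + 77 + 81 + 73 + ? = 410, so (2,3) = 94.
Column 2 needs 410; the known cells sum to 322, so (1,2) = 88.
Column 3 needs 410; the known cells sum to 335, so (1,3) = 75.

75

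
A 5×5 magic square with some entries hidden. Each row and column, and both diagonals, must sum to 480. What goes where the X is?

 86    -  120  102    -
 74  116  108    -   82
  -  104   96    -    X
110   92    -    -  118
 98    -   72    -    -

80

Using row 2: 74 + 116 + 108 + 82 + ? → (2,4) = 480 − 380 = 100.
Using column 1: 86 + 74 + 110 + 98 + ? → (3,1) = 480 − 368 = 112.
Column 3 must total 480; the given cells sum to 396, so (4,3) = 84.
From anti-diagonal, 480 − (100 + 96 + 92 + 98) gives (1,5) = 94.
Row 1: 86 + 120 + 102 + 94 + ? = 480, so (1,2) = 78.
Using row 4: 110 + 92 + 84 + 118 + ? → (4,4) = 480 − 404 = 76.
The remaining cell in column 2 is (5,2) = 480 − 390 = 90.
Main diagonal must total 480; the given cells sum to 374, so (5,5) = 106.
Using row 5: 98 + 90 + 72 + 106 + ? → (5,4) = 480 − 366 = 114.
Column 4 needs 480; the known cells sum to 392, so (3,4) = 88.
The remaining cell in column 5 is (3,5) = 480 − 400 = 80.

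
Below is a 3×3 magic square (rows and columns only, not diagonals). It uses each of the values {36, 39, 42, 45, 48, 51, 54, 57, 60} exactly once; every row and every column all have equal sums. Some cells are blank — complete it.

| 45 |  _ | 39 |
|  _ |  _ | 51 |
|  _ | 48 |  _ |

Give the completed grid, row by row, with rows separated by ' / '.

The 9 entries sum to 432, so each line sums to 432/3 = 144.
From row 1, 144 − (45 + 39) gives (1,2) = 60.
Column 2 needs 144; the known cells sum to 108, so (2,2) = 36.
The remaining cell in column 3 is (3,3) = 144 − 90 = 54.
Using row 2: 36 + 51 + ? → (2,1) = 144 − 87 = 57.
Row 3 needs 144; the known cells sum to 102, so (3,1) = 42.

45 60 39 / 57 36 51 / 42 48 54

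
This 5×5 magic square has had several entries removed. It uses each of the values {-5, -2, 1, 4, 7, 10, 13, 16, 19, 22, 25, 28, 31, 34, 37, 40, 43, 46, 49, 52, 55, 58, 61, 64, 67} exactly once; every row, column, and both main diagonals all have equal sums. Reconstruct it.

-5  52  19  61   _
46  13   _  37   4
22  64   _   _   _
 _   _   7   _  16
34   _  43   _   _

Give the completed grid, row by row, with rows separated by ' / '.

The 25 entries sum to 775, so each line sums to 775/5 = 155.
The remaining cell in row 1 is (1,5) = 155 − 127 = 28.
The remaining cell in row 2 is (2,3) = 155 − 100 = 55.
The remaining cell in column 1 is (4,1) = 155 − 97 = 58.
Column 3 must total 155; the given cells sum to 124, so (3,3) = 31.
Anti-diagonal must total 155; the given cells sum to 130, so (4,2) = 25.
Row 4 needs 155; the known cells sum to 106, so (4,4) = 49.
Column 2 must total 155; the given cells sum to 154, so (5,2) = 1.
From main diagonal, 155 − (-5 + 13 + 31 + 49) gives (5,5) = 67.
Row 5 must total 155; the given cells sum to 145, so (5,4) = 10.
From column 4, 155 − (61 + 37 + 49 + 10) gives (3,4) = -2.
From column 5, 155 − (28 + 4 + 16 + 67) gives (3,5) = 40.

-5 52 19 61 28 / 46 13 55 37 4 / 22 64 31 -2 40 / 58 25 7 49 16 / 34 1 43 10 67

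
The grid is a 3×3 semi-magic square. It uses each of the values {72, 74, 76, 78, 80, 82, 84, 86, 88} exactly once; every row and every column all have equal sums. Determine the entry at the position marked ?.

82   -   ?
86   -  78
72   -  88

74

The 9 entries sum to 720, so each line sums to 720/3 = 240.
Row 2: 86 + 78 + ? = 240, so (2,2) = 76.
Using row 3: 72 + 88 + ? → (3,2) = 240 − 160 = 80.
Column 2 needs 240; the known cells sum to 156, so (1,2) = 84.
Using column 3: 78 + 88 + ? → (1,3) = 240 − 166 = 74.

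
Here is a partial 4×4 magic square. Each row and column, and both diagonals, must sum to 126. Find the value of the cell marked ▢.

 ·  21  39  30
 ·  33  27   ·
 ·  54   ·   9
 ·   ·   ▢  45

48

Row 1 must total 126; the given cells sum to 90, so (1,1) = 36.
Column 2 must total 126; the given cells sum to 108, so (4,2) = 18.
Column 4: 30 + 9 + 45 + ? = 126, so (2,4) = 42.
From main diagonal, 126 − (36 + 33 + 45) gives (3,3) = 12.
Using anti-diagonal: 30 + 27 + 54 + ? → (4,1) = 126 − 111 = 15.
Row 2 needs 126; the known cells sum to 102, so (2,1) = 24.
Row 3 needs 126; the known cells sum to 75, so (3,1) = 51.
Row 4: 15 + 18 + 45 + ? = 126, so (4,3) = 48.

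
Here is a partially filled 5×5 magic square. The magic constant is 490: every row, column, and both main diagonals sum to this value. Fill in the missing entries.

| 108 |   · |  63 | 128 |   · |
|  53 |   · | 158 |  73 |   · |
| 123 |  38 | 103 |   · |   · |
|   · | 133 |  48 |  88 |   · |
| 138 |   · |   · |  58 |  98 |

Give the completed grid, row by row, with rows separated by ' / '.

108 148 63 128 43 / 53 93 158 73 113 / 123 38 103 143 83 / 68 133 48 88 153 / 138 78 118 58 98

Using column 1: 108 + 53 + 123 + 138 + ? → (4,1) = 490 − 422 = 68.
Column 3 must total 490; the given cells sum to 372, so (5,3) = 118.
Column 4: 128 + 73 + 88 + 58 + ? = 490, so (3,4) = 143.
The remaining cell in main diagonal is (2,2) = 490 − 397 = 93.
Anti-diagonal needs 490; the known cells sum to 447, so (1,5) = 43.
Row 1 must total 490; the given cells sum to 342, so (1,2) = 148.
Row 2: 53 + 93 + 158 + 73 + ? = 490, so (2,5) = 113.
The remaining cell in row 3 is (3,5) = 490 − 407 = 83.
Row 4 needs 490; the known cells sum to 337, so (4,5) = 153.
Row 5: 138 + 118 + 58 + 98 + ? = 490, so (5,2) = 78.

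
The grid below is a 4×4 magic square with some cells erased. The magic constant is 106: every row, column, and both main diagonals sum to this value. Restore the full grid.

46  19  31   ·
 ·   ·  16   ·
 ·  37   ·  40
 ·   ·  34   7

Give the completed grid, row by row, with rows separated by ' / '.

46 19 31 10 / 13 28 16 49 / 4 37 25 40 / 43 22 34 7

The remaining cell in row 1 is (1,4) = 106 − 96 = 10.
Using column 3: 31 + 16 + 34 + ? → (3,3) = 106 − 81 = 25.
Using column 4: 10 + 40 + 7 + ? → (2,4) = 106 − 57 = 49.
Using main diagonal: 46 + 25 + 7 + ? → (2,2) = 106 − 78 = 28.
Anti-diagonal needs 106; the known cells sum to 63, so (4,1) = 43.
Row 2: 28 + 16 + 49 + ? = 106, so (2,1) = 13.
Using row 3: 37 + 25 + 40 + ? → (3,1) = 106 − 102 = 4.
Row 4 must total 106; the given cells sum to 84, so (4,2) = 22.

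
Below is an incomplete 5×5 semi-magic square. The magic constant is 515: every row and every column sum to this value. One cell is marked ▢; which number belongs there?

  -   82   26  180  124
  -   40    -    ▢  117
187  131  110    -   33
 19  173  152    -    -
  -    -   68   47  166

138

Using row 1: 82 + 26 + 180 + 124 + ? → (1,1) = 515 − 412 = 103.
The remaining cell in row 3 is (3,4) = 515 − 461 = 54.
Column 2: 82 + 40 + 131 + 173 + ? = 515, so (5,2) = 89.
The remaining cell in column 3 is (2,3) = 515 − 356 = 159.
From column 5, 515 − (124 + 117 + 33 + 166) gives (4,5) = 75.
From row 4, 515 − (19 + 173 + 152 + 75) gives (4,4) = 96.
Row 5: 89 + 68 + 47 + 166 + ? = 515, so (5,1) = 145.
Column 1 must total 515; the given cells sum to 454, so (2,1) = 61.
The remaining cell in column 4 is (2,4) = 515 − 377 = 138.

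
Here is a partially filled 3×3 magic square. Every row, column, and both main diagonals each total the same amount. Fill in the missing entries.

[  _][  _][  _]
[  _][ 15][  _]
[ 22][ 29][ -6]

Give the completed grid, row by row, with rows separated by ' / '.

36 1 8 / -13 15 43 / 22 29 -6

Row 3 is already complete: 22 + 29 + -6 = 45, so that is the magic constant.
Column 2: 15 + 29 + ? = 45, so (1,2) = 1.
From main diagonal, 45 − (15 + (-6)) gives (1,1) = 36.
From anti-diagonal, 45 − (15 + 22) gives (1,3) = 8.
The remaining cell in column 1 is (2,1) = 45 − 58 = -13.
The remaining cell in column 3 is (2,3) = 45 − 2 = 43.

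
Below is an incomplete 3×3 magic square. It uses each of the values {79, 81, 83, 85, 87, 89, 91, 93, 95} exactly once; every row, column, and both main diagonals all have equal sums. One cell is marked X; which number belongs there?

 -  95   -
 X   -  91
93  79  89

The 9 entries sum to 783, so each line sums to 783/3 = 261.
Column 2 must total 261; the given cells sum to 174, so (2,2) = 87.
Using column 3: 91 + 89 + ? → (1,3) = 261 − 180 = 81.
From main diagonal, 261 − (87 + 89) gives (1,1) = 85.
Row 2 needs 261; the known cells sum to 178, so (2,1) = 83.

83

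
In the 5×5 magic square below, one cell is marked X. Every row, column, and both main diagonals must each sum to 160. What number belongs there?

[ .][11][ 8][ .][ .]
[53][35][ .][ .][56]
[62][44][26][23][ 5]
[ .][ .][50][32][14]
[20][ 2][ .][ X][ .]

Using column 2: 11 + 35 + 44 + 2 + ? → (4,2) = 160 − 92 = 68.
Row 4: 68 + 50 + 32 + 14 + ? = 160, so (4,1) = -4.
Using column 1: 53 + 62 + (-4) + 20 + ? → (1,1) = 160 − 131 = 29.
From main diagonal, 160 − (29 + 35 + 26 + 32) gives (5,5) = 38.
Using column 5: 56 + 5 + 14 + 38 + ? → (1,5) = 160 − 113 = 47.
The remaining cell in anti-diagonal is (2,4) = 160 − 161 = -1.
Row 1 must total 160; the given cells sum to 95, so (1,4) = 65.
From row 2, 160 − (53 + 35 + (-1) + 56) gives (2,3) = 17.
Column 3 must total 160; the given cells sum to 101, so (5,3) = 59.
Column 4 must total 160; the given cells sum to 119, so (5,4) = 41.

41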